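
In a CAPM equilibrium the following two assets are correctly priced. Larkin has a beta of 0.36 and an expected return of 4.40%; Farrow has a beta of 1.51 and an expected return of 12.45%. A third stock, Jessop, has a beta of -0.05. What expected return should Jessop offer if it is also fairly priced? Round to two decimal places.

MRP (SML slope) = (12.45% − 4.40%) / (1.51 − 0.36) = 8.05% / 1.15 = 7.0000%
R_f (intercept) = 4.40% − 0.36 × 7.0000% = 1.8800%
E(R_Jessop) = R_f + β × MRP = 1.8800% + -0.05 × 7.0000% = 1.53%

1.53%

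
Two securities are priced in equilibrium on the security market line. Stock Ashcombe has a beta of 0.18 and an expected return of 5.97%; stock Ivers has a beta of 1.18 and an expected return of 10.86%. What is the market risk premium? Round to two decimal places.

Both satisfy E(R) = R_f + β·MRP, so the slope of the SML is
MRP = (10.86% − 5.97%) / (1.18 − 0.18) = 4.89% / 1.00 = 4.8900%

4.89%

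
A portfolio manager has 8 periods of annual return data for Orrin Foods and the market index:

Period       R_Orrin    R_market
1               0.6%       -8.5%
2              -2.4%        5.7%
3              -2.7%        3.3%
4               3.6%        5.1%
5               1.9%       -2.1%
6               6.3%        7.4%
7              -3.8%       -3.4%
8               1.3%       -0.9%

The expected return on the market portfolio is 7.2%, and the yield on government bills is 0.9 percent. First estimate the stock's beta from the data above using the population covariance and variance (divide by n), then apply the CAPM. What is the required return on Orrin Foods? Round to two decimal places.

Mean R_i = (0.6 − 2.4 − 2.7 + 3.6 + 1.9 + 6.3 − 3.8 + 1.3) / 8 = 0.6000%
Mean R_m = (-8.5 + 5.7 + 3.3 + 5.1 − 2.1 + 7.4 − 3.4 − 0.9) / 8 = 0.8250%
Σ(R_i − R̄_i)(R_m − R̄_m) = 41.0900  ⇒  Cov = 41.0900 / 8 = 5.1363
Σ(R_m − R̄_m)² = 207.7350  ⇒  Var(R_m) = 207.7350 / 8 = 25.9669
β = Cov / Var(R_m) = 5.1363 / 25.9669 = 0.1978
MRP = 7.2% − 0.9% = 6.30%
E(R) = R_f + β × MRP = 0.9% + 0.1978 × 6.3% = 2.15%

2.15%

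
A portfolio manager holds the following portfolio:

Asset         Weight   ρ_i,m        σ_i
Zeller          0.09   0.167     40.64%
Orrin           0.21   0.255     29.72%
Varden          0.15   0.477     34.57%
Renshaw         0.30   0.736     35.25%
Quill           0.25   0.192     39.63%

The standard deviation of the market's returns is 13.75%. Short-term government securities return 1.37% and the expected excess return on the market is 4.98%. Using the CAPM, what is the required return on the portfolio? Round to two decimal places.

6.57%

β_Zeller = 0.167 × 40.64% / 13.75% = 0.4936
β_Orrin = 0.255 × 29.72% / 13.75% = 0.5512
β_Varden = 0.477 × 34.57% / 13.75% = 1.1993
β_Renshaw = 0.736 × 35.25% / 13.75% = 1.8868
β_Quill = 0.192 × 39.63% / 13.75% = 0.5534
β_P = Σ w_i β_i = 0.09×0.4936 + 0.21×0.5512 + 0.15×1.1993 + 0.30×1.8868 + 0.25×0.5534 = 1.0445
E(R_P) = R_f + β_P × MRP = 1.37% + 1.0445 × 4.98% = 6.57%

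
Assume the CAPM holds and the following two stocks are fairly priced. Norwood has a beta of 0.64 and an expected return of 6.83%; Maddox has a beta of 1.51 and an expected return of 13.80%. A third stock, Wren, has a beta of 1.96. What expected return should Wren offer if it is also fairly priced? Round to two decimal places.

MRP (SML slope) = (13.80% − 6.83%) / (1.51 − 0.64) = 6.97% / 0.87 = 8.0115%
R_f (intercept) = 6.83% − 0.64 × 8.0115% = 1.7026%
E(R_Wren) = R_f + β × MRP = 1.7026% + 1.96 × 8.0115% = 17.41%

17.41%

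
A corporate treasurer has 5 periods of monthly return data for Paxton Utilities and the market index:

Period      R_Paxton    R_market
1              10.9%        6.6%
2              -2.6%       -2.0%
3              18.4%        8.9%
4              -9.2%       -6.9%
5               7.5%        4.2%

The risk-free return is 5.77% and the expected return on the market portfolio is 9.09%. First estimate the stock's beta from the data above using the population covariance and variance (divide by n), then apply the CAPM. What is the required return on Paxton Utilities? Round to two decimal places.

11.32%

Mean R_i = (10.9 − 2.6 + 18.4 − 9.2 + 7.5) / 5 = 5.0000%
Mean R_m = (6.6 − 2.0 + 8.9 − 6.9 + 4.2) / 5 = 2.1600%
Σ(R_i − R̄_i)(R_m − R̄_m) = 281.8800  ⇒  Cov = 281.8800 / 5 = 56.3760
Σ(R_m − R̄_m)² = 168.6920  ⇒  Var(R_m) = 168.6920 / 5 = 33.7384
β = Cov / Var(R_m) = 56.3760 / 33.7384 = 1.6710
MRP = 9.09% − 5.77% = 3.32%
E(R) = R_f + β × MRP = 5.77% + 1.6710 × 3.32% = 11.32%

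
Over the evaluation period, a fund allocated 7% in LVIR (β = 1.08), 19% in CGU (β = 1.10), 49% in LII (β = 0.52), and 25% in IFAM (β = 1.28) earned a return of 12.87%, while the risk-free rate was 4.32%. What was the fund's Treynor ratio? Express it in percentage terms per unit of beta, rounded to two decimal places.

β_P = 0.07×1.08 + 0.19×1.10 + 0.49×0.52 + 0.25×1.28 = 0.8594
Treynor = (R_P − R_f) / β_P = (12.87% − 4.32%) / 0.8594 = 8.55% / 0.8594 = 9.95%

9.95%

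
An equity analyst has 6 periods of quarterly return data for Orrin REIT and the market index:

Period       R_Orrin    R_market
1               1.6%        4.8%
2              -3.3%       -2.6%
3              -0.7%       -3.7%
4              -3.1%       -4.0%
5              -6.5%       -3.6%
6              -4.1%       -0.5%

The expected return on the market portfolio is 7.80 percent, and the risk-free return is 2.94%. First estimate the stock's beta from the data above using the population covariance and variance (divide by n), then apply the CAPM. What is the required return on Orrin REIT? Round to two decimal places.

Mean R_i = (1.6 − 3.3 − 0.7 − 3.1 − 6.5 − 4.1) / 6 = -2.6833%
Mean R_m = (4.8 − 2.6 − 3.7 − 4.0 − 3.6 − 0.5) / 6 = -1.6000%
Σ(R_i − R̄_i)(R_m − R̄_m) = 30.9400  ⇒  Cov = 30.9400 / 6 = 5.1567
Σ(R_m − R̄_m)² = 57.3400  ⇒  Var(R_m) = 57.3400 / 6 = 9.5567
β = Cov / Var(R_m) = 5.1567 / 9.5567 = 0.5396
MRP = 7.80% − 2.94% = 4.86%
E(R) = R_f + β × MRP = 2.94% + 0.5396 × 4.86% = 5.56%

5.56%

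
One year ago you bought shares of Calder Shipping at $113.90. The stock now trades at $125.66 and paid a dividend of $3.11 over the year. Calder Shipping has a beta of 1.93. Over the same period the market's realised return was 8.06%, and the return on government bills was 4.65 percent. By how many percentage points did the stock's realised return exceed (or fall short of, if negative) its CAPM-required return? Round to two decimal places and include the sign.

Realised HPR = (P1 + D1 − P0) / P0 = (125.66 + 3.11 − 113.90) / 113.90 = 14.87 / 113.90 = 13.0553%
MRP = 8.06% − 4.65% = 3.41%
CAPM required = R_f + β·MRP = 4.65% + 1.93 × 3.41% = 11.2313%
α = realised − required = 13.0553% − 11.2313% = +1.82%

+1.82%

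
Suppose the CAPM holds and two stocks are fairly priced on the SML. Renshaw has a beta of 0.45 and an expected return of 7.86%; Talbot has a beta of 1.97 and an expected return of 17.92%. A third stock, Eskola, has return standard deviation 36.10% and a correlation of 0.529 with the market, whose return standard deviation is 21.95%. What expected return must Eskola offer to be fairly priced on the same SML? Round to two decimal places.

10.64%

MRP = (17.92% − 7.86%) / (1.97 − 0.45) = 6.6184%
R_f = 7.86% − 0.45 × 6.6184% = 4.8817%
β_Eskola = ρ·σ_i/σ_m = 0.529 × 36.10 / 21.95 = 0.8700
E(R_Eskola) = R_f + β × MRP = 4.8817% + 0.8700 × 6.6184% = 10.64%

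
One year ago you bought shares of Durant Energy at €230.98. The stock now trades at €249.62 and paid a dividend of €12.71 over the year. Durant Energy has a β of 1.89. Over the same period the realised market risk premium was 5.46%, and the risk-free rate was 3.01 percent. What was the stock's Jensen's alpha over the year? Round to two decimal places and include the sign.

Realised HPR = (P1 + D1 − P0) / P0 = (249.62 + 12.71 − 230.98) / 230.98 = 31.35 / 230.98 = 13.5726%
CAPM required = R_f + β·MRP = 3.01% + 1.89 × 5.46% = 13.3294%
α = realised − required = 13.5726% − 13.3294% = +0.24%

+0.24%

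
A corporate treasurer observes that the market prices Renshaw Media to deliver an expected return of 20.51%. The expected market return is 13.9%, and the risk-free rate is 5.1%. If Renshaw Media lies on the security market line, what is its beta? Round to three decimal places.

MRP = 13.9% − 5.1% = 8.80%
β = (E(R) − R_f) / MRP = (20.51% − 5.1%) / 8.8% = 15.41% / 8.8% = 1.751

1.751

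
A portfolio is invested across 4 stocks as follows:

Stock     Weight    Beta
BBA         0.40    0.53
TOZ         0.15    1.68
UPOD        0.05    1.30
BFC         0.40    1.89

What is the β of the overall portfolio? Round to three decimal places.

β_P = Σ w_i β_i = 0.40×0.53 + 0.15×1.68 + 0.05×1.30 + 0.40×1.89 = 1.2850

1.285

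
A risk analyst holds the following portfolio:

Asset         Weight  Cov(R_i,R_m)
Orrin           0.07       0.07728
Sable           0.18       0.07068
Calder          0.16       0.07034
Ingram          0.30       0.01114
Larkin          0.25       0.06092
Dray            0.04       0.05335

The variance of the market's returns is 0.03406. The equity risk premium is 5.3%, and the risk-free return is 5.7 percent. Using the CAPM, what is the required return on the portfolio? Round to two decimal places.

13.49%

β_Orrin = 0.07728 / 0.03406 = 2.2689
β_Sable = 0.07068 / 0.03406 = 2.0752
β_Calder = 0.07034 / 0.03406 = 2.0652
β_Ingram = 0.01114 / 0.03406 = 0.3271
β_Larkin = 0.06092 / 0.03406 = 1.7886
β_Dray = 0.05335 / 0.03406 = 1.5664
β_P = Σ w_i β_i = 0.07×2.2689 + 0.18×2.0752 + 0.16×2.0652 + 0.30×0.3271 + 0.25×1.7886 + 0.04×1.5664 = 1.4707
E(R_P) = R_f + β_P × MRP = 5.7% + 1.4707 × 5.3% = 13.49%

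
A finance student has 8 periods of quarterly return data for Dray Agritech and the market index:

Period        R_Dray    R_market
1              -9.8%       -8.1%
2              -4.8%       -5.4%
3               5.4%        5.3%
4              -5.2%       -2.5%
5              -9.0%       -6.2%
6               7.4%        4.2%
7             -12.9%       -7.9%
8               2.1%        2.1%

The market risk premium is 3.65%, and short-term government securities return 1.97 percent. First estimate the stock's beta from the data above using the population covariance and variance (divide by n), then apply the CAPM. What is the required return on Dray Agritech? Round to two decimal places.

6.82%

Mean R_i = (-9.8 − 4.8 + 5.4 − 5.2 − 9.0 + 7.4 − 12.9 + 2.1) / 8 = -3.3500%
Mean R_m = (-8.1 − 5.4 + 5.3 − 2.5 − 6.2 + 4.2 − 7.9 + 2.1) / 8 = -2.3125%
Σ(R_i − R̄_i)(R_m − R̄_m) = 278.1450  ⇒  Cov = 278.1450 / 8 = 34.7681
Σ(R_m − R̄_m)² = 209.2288  ⇒  Var(R_m) = 209.2288 / 8 = 26.1536
β = Cov / Var(R_m) = 34.7681 / 26.1536 = 1.3294
E(R) = R_f + β × MRP = 1.97% + 1.3294 × 3.65% = 6.82%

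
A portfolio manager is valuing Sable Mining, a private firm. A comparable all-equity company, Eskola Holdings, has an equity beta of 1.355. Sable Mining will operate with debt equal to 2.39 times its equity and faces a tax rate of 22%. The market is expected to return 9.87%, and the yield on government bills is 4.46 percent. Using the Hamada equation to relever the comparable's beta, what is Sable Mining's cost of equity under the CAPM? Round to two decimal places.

25.46%

β_L = β_U × [1 + (1 − t)(D/E)] = 1.355 × [1 + (1 − 0.22) × 2.39]
    = 1.355 × [1 + 0.78 × 2.39] = 1.355 × 2.8642 = 3.8810
MRP = 9.87% − 4.46% = 5.41%
E(R) = R_f + β_L × MRP = 4.46% + 3.8810 × 5.41% = 25.46%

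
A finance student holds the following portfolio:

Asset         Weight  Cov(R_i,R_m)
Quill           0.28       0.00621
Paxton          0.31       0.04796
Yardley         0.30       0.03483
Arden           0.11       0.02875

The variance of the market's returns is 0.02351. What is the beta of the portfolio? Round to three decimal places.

1.285

β_Quill = 0.00621 / 0.02351 = 0.2641
β_Paxton = 0.04796 / 0.02351 = 2.0400
β_Yardley = 0.03483 / 0.02351 = 1.4815
β_Arden = 0.02875 / 0.02351 = 1.2229
β_P = Σ w_i β_i = 0.28×0.2641 + 0.31×2.0400 + 0.30×1.4815 + 0.11×1.2229 = 1.2853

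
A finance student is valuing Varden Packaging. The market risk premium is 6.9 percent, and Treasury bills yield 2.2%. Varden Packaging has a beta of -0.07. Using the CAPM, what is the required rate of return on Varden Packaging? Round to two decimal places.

E(R) = R_f + β × MRP = 2.2% + -0.07 × 6.9% = 1.72%

1.72%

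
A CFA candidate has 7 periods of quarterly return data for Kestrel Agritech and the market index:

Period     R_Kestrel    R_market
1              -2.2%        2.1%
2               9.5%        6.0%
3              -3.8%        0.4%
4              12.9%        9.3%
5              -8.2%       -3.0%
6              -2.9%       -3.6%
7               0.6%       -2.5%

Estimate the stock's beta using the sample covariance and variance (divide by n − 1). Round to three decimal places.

Mean R_i = (-2.2 + 9.5 − 3.8 + 12.9 − 8.2 − 2.9 + 0.6) / 7 = 0.8429%
Mean R_m = (2.1 + 6.0 + 0.4 + 9.3 − 3.0 − 3.6 − 2.5) / 7 = 1.2429%
Σ(R_i − R̄_i)(R_m − R̄_m) = 197.0371  ⇒  Cov = 197.0371 / 6 = 32.8395
Σ(R_m − R̄_m)² = 144.4571  ⇒  Var(R_m) = 144.4571 / 6 = 24.0762
β = Cov / Var(R_m) = 32.8395 / 24.0762 = 1.3640

1.364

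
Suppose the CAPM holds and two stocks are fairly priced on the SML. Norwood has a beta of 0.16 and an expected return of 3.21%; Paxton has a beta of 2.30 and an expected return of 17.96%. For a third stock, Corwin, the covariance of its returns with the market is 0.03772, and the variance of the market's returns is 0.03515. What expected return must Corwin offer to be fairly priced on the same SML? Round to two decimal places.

9.50%

MRP = (17.96% − 3.21%) / (2.30 − 0.16) = 6.8925%
R_f = 3.21% − 0.16 × 6.8925% = 2.1072%
β_Corwin = Cov / Var(R_m) = 0.03772 / 0.03515 = 1.0731
E(R_Corwin) = R_f + β × MRP = 2.1072% + 1.0731 × 6.8925% = 9.50%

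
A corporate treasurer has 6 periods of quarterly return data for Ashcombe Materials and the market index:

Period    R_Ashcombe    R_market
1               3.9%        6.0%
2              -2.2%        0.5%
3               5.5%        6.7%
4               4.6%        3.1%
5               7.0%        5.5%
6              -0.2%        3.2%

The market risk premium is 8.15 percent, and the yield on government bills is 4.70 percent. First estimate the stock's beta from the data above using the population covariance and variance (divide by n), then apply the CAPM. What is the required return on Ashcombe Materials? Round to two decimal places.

14.87%

Mean R_i = (3.9 − 2.2 + 5.5 + 4.6 + 7.0 − 0.2) / 6 = 3.1000%
Mean R_m = (6.0 + 0.5 + 6.7 + 3.1 + 5.5 + 3.2) / 6 = 4.1667%
Σ(R_i − R̄_i)(R_m − R̄_m) = 33.7700  ⇒  Cov = 33.7700 / 6 = 5.6283
Σ(R_m − R̄_m)² = 27.0733  ⇒  Var(R_m) = 27.0733 / 6 = 4.5122
β = Cov / Var(R_m) = 5.6283 / 4.5122 = 1.2474
E(R) = R_f + β × MRP = 4.70% + 1.2474 × 8.15% = 14.87%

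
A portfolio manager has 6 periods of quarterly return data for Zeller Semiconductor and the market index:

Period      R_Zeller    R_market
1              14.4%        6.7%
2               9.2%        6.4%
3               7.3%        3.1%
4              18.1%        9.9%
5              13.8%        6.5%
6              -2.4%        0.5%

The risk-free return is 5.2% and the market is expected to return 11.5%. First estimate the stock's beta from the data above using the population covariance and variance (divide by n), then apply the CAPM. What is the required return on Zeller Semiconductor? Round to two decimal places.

18.48%

Mean R_i = (14.4 + 9.2 + 7.3 + 18.1 + 13.8 − 2.4) / 6 = 10.0667%
Mean R_m = (6.7 + 6.4 + 3.1 + 9.9 + 6.5 + 0.5) / 6 = 5.5167%
Σ(R_i − R̄_i)(R_m − R̄_m) = 112.4733  ⇒  Cov = 112.4733 / 6 = 18.7456
Σ(R_m − R̄_m)² = 53.3683  ⇒  Var(R_m) = 53.3683 / 6 = 8.8947
β = Cov / Var(R_m) = 18.7456 / 8.8947 = 2.1075
MRP = 11.5% − 5.2% = 6.30%
E(R) = R_f + β × MRP = 5.2% + 2.1075 × 6.3% = 18.48%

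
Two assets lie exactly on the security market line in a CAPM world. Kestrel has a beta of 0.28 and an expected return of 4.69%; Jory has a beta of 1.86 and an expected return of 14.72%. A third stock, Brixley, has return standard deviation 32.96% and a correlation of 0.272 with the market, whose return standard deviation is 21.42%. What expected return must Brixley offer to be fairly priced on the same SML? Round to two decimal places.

MRP = (14.72% − 4.69%) / (1.86 − 0.28) = 6.3481%
R_f = 4.69% − 0.28 × 6.3481% = 2.9125%
β_Brixley = ρ·σ_i/σ_m = 0.272 × 32.96 / 21.42 = 0.4185
E(R_Brixley) = R_f + β × MRP = 2.9125% + 0.4185 × 6.3481% = 5.57%

5.57%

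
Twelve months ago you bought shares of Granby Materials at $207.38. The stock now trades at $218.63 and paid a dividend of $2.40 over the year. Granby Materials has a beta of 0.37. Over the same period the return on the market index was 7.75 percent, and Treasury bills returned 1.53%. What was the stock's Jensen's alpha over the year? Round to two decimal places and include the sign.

+2.75%

Realised HPR = (P1 + D1 − P0) / P0 = (218.63 + 2.40 − 207.38) / 207.38 = 13.65 / 207.38 = 6.5821%
MRP = 7.75% − 1.53% = 6.22%
CAPM required = R_f + β·MRP = 1.53% + 0.37 × 6.22% = 3.8314%
α = realised − required = 6.5821% − 3.8314% = +2.75%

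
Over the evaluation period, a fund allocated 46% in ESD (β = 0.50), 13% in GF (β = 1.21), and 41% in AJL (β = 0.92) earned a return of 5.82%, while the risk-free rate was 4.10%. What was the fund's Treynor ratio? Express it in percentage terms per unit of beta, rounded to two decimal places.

β_P = 0.46×0.50 + 0.13×1.21 + 0.41×0.92 = 0.7645
Treynor = (R_P − R_f) / β_P = (5.82% − 4.10%) / 0.7645 = 1.72% / 0.7645 = 2.25%

2.25%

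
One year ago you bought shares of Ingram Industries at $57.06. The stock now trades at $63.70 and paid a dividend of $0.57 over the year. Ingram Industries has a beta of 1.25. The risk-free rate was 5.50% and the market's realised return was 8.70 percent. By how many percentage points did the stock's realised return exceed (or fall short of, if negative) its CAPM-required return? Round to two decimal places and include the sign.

+3.14%

Realised HPR = (P1 + D1 − P0) / P0 = (63.70 + 0.57 − 57.06) / 57.06 = 7.21 / 57.06 = 12.6358%
MRP = 8.70% − 5.50% = 3.20%
CAPM required = R_f + β·MRP = 5.50% + 1.25 × 3.20% = 9.5000%
α = realised − required = 12.6358% − 9.5000% = +3.14%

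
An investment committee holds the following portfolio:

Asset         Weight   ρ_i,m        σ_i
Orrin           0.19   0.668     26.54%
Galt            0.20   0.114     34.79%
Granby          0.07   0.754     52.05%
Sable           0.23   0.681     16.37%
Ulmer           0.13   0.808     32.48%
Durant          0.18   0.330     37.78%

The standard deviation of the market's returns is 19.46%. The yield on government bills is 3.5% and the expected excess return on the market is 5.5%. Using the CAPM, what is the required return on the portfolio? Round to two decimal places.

β_Orrin = 0.668 × 26.54% / 19.46% = 0.9110
β_Galt = 0.114 × 34.79% / 19.46% = 0.2038
β_Granby = 0.754 × 52.05% / 19.46% = 2.0167
β_Sable = 0.681 × 16.37% / 19.46% = 0.5729
β_Ulmer = 0.808 × 32.48% / 19.46% = 1.3486
β_Durant = 0.330 × 37.78% / 19.46% = 0.6407
β_P = Σ w_i β_i = 0.19×0.9110 + 0.20×0.2038 + 0.07×2.0167 + 0.23×0.5729 + 0.13×1.3486 + 0.18×0.6407 = 0.7774
E(R_P) = R_f + β_P × MRP = 3.5% + 0.7774 × 5.5% = 7.78%

7.78%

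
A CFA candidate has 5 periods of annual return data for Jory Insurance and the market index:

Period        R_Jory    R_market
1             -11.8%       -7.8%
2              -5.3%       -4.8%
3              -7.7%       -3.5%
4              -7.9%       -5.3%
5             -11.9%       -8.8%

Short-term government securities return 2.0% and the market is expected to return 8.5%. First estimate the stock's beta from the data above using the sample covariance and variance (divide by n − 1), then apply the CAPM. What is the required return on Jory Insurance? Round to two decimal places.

9.30%

Mean R_i = (-11.8 − 5.3 − 7.7 − 7.9 − 11.9) / 5 = -8.9200%
Mean R_m = (-7.8 − 4.8 − 3.5 − 5.3 − 8.8) / 5 = -6.0400%
Σ(R_i − R̄_i)(R_m − R̄_m) = 21.6360  ⇒  Cov = 21.6360 / 4 = 5.4090
Σ(R_m − R̄_m)² = 19.2520  ⇒  Var(R_m) = 19.2520 / 4 = 4.8130
β = Cov / Var(R_m) = 5.4090 / 4.8130 = 1.1238
MRP = 8.5% − 2.0% = 6.50%
E(R) = R_f + β × MRP = 2.0% + 1.1238 × 6.5% = 9.30%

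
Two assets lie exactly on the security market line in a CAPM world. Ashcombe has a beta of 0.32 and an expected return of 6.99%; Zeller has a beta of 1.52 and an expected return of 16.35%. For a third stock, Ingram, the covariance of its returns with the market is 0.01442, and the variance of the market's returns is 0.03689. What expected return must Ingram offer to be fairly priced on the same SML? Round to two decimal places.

7.54%

MRP = (16.35% − 6.99%) / (1.52 − 0.32) = 7.8000%
R_f = 6.99% − 0.32 × 7.8000% = 4.4940%
β_Ingram = Cov / Var(R_m) = 0.01442 / 0.03689 = 0.3909
E(R_Ingram) = R_f + β × MRP = 4.4940% + 0.3909 × 7.8000% = 7.54%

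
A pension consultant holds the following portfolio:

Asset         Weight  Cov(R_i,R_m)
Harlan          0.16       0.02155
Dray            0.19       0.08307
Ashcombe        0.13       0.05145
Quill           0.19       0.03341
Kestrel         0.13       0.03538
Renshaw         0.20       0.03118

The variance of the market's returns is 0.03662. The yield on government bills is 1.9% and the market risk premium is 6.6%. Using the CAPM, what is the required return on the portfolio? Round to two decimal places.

9.67%

β_Harlan = 0.02155 / 0.03662 = 0.5885
β_Dray = 0.08307 / 0.03662 = 2.2684
β_Ashcombe = 0.05145 / 0.03662 = 1.4050
β_Quill = 0.03341 / 0.03662 = 0.9123
β_Kestrel = 0.03538 / 0.03662 = 0.9661
β_Renshaw = 0.03118 / 0.03662 = 0.8514
β_P = Σ w_i β_i = 0.16×0.5885 + 0.19×2.2684 + 0.13×1.4050 + 0.19×0.9123 + 0.13×0.9661 + 0.20×0.8514 = 1.1770
E(R_P) = R_f + β_P × MRP = 1.9% + 1.1770 × 6.6% = 9.67%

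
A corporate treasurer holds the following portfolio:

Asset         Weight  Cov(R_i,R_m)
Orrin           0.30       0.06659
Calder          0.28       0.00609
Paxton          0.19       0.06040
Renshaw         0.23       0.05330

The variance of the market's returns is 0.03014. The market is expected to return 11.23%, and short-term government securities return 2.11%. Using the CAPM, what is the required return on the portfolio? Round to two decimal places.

β_Orrin = 0.06659 / 0.03014 = 2.2094
β_Calder = 0.00609 / 0.03014 = 0.2021
β_Paxton = 0.06040 / 0.03014 = 2.0040
β_Renshaw = 0.05330 / 0.03014 = 1.7684
β_P = Σ w_i β_i = 0.30×2.2094 + 0.28×0.2021 + 0.19×2.0040 + 0.23×1.7684 = 1.5069
MRP = 11.23% − 2.11% = 9.12%
E(R_P) = R_f + β_P × MRP = 2.11% + 1.5069 × 9.12% = 15.85%

15.85%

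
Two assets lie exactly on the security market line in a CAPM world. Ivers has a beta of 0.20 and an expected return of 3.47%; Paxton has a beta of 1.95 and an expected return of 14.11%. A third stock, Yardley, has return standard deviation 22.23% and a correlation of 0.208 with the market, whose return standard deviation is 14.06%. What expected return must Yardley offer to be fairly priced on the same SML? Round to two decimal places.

4.25%

MRP = (14.11% − 3.47%) / (1.95 − 0.20) = 6.0800%
R_f = 3.47% − 0.20 × 6.0800% = 2.2540%
β_Yardley = ρ·σ_i/σ_m = 0.208 × 22.23 / 14.06 = 0.3289
E(R_Yardley) = R_f + β × MRP = 2.2540% + 0.3289 × 6.0800% = 4.25%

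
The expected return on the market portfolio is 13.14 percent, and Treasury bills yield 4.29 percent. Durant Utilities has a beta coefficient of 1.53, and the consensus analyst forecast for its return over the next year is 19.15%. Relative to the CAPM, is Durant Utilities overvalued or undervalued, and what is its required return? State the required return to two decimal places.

MRP = 13.14% − 4.29% = 8.85%
Required return = R_f + β·MRP = 4.29% + 1.53 × 8.85% = 17.83%
Forecast 19.15% > required 17.83% → the stock plots above the SML → undervalued.

Undervalued; required return 17.83%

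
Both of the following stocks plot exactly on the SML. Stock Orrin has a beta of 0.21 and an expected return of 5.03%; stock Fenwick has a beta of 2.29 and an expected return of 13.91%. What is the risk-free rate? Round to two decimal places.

Both satisfy E(R) = R_f + β·MRP, so the slope of the SML is
MRP = (13.91% − 5.03%) / (2.29 − 0.21) = 8.88% / 2.08 = 4.2692%
R_f = E(R_Orrin) − β_Orrin·MRP = 5.03% − 0.21 × 4.2692% = 4.1335%

4.13%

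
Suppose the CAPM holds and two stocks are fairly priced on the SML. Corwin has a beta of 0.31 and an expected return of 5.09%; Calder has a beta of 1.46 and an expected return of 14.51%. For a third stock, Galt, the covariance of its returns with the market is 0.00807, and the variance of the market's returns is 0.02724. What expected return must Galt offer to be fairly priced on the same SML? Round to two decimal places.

4.98%

MRP = (14.51% − 5.09%) / (1.46 − 0.31) = 8.1913%
R_f = 5.09% − 0.31 × 8.1913% = 2.5507%
β_Galt = Cov / Var(R_m) = 0.00807 / 0.02724 = 0.2963
E(R_Galt) = R_f + β × MRP = 2.5507% + 0.2963 × 8.1913% = 4.98%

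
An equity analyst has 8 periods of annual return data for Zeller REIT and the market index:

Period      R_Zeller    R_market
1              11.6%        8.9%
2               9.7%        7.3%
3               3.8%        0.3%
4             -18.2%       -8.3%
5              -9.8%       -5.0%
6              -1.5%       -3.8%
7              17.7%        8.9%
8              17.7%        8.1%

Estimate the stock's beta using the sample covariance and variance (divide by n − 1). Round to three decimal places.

1.756

Mean R_i = (11.6 + 9.7 + 3.8 − 18.2 − 9.8 − 1.5 + 17.7 + 17.7) / 8 = 3.8750%
Mean R_m = (8.9 + 7.3 + 0.3 − 8.3 − 5.0 − 3.8 + 8.9 + 8.1) / 8 = 2.0500%
Σ(R_i − R̄_i)(R_m − R̄_m) = 618.3000  ⇒  Cov = 618.3000 / 7 = 88.3286
Σ(R_m − R̄_m)² = 352.1200  ⇒  Var(R_m) = 352.1200 / 7 = 50.3029
β = Cov / Var(R_m) = 88.3286 / 50.3029 = 1.7559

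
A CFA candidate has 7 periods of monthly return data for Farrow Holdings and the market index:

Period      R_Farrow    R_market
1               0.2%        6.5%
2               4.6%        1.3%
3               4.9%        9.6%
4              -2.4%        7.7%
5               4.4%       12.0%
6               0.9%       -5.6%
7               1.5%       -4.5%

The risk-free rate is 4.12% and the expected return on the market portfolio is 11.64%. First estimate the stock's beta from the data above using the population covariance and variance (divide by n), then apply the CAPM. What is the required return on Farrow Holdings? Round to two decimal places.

Mean R_i = (0.2 + 4.6 + 4.9 − 2.4 + 4.4 + 0.9 + 1.5) / 7 = 2.0143%
Mean R_m = (6.5 + 1.3 + 9.6 + 7.7 + 12.0 − 5.6 − 4.5) / 7 = 3.8571%
Σ(R_i − R̄_i)(R_m − R̄_m) = 22.4643  ⇒  Cov = 22.4643 / 7 = 3.2092
Σ(R_m − R̄_m)² = 286.8571  ⇒  Var(R_m) = 286.8571 / 7 = 40.9796
β = Cov / Var(R_m) = 3.2092 / 40.9796 = 0.0783
MRP = 11.64% − 4.12% = 7.52%
E(R) = R_f + β × MRP = 4.12% + 0.0783 × 7.52% = 4.71%

4.71%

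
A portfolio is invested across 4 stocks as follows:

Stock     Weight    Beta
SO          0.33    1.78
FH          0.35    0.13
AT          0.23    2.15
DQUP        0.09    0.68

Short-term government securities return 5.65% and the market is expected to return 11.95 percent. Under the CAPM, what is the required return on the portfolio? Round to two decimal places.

β_P = Σ w_i β_i = 0.33×1.78 + 0.35×0.13 + 0.23×2.15 + 0.09×0.68 = 1.1886
MRP = 11.95% − 5.65% = 6.30%
E(R_P) = R_f + β_P × MRP = 5.65% + 1.1886 × 6.30% = 13.14%

13.14%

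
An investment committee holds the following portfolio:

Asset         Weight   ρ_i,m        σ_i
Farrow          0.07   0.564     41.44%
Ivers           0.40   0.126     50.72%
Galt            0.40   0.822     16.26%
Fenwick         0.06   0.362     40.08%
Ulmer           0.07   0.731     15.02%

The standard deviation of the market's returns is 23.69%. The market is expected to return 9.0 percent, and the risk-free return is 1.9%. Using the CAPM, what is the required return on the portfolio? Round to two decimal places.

5.25%

β_Farrow = 0.564 × 41.44% / 23.69% = 0.9866
β_Ivers = 0.126 × 50.72% / 23.69% = 0.2698
β_Galt = 0.822 × 16.26% / 23.69% = 0.5642
β_Fenwick = 0.362 × 40.08% / 23.69% = 0.6125
β_Ulmer = 0.731 × 15.02% / 23.69% = 0.4635
β_P = Σ w_i β_i = 0.07×0.9866 + 0.40×0.2698 + 0.40×0.5642 + 0.06×0.6125 + 0.07×0.4635 = 0.4719
MRP = 9.0% − 1.9% = 7.10%
E(R_P) = R_f + β_P × MRP = 1.9% + 0.4719 × 7.1% = 5.25%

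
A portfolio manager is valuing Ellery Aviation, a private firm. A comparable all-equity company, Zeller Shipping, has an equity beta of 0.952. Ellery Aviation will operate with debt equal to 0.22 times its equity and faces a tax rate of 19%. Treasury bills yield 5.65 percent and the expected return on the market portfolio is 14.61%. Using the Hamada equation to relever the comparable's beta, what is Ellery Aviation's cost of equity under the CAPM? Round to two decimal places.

β_L = β_U × [1 + (1 − t)(D/E)] = 0.952 × [1 + (1 − 0.19) × 0.22]
    = 0.952 × [1 + 0.81 × 0.22] = 0.952 × 1.1782 = 1.1216
MRP = 14.61% − 5.65% = 8.96%
E(R) = R_f + β_L × MRP = 5.65% + 1.1216 × 8.96% = 15.70%

15.70%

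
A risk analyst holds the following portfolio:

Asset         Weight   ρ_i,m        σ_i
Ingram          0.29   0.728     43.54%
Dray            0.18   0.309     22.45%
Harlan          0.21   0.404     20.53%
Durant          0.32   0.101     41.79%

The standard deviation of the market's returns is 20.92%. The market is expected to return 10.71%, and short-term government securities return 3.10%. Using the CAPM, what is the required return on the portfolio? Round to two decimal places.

β_Ingram = 0.728 × 43.54% / 20.92% = 1.5152
β_Dray = 0.309 × 22.45% / 20.92% = 0.3316
β_Harlan = 0.404 × 20.53% / 20.92% = 0.3965
β_Durant = 0.101 × 41.79% / 20.92% = 0.2018
β_P = Σ w_i β_i = 0.29×1.5152 + 0.18×0.3316 + 0.21×0.3965 + 0.32×0.2018 = 0.6469
MRP = 10.71% − 3.10% = 7.61%
E(R_P) = R_f + β_P × MRP = 3.10% + 0.6469 × 7.61% = 8.02%

8.02%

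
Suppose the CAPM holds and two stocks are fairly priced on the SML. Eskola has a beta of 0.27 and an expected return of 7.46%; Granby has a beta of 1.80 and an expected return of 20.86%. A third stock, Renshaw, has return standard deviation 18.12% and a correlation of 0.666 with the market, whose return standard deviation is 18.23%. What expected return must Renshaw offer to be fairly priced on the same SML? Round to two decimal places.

10.89%

MRP = (20.86% − 7.46%) / (1.80 − 0.27) = 8.7582%
R_f = 7.46% − 0.27 × 8.7582% = 5.0953%
β_Renshaw = ρ·σ_i/σ_m = 0.666 × 18.12 / 18.23 = 0.6620
E(R_Renshaw) = R_f + β × MRP = 5.0953% + 0.6620 × 8.7582% = 10.89%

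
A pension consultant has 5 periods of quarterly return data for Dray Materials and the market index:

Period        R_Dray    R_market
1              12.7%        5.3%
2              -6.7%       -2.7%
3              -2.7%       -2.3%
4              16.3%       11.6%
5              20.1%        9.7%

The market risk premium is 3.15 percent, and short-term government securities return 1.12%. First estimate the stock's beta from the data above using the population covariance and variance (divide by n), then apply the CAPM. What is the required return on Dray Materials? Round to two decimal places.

6.56%

Mean R_i = (12.7 − 6.7 − 2.7 + 16.3 + 20.1) / 5 = 7.9400%
Mean R_m = (5.3 − 2.7 − 2.3 + 11.6 + 9.7) / 5 = 4.3200%
Σ(R_i − R̄_i)(R_m − R̄_m) = 304.1560  ⇒  Cov = 304.1560 / 5 = 60.8312
Σ(R_m − R̄_m)² = 176.0080  ⇒  Var(R_m) = 176.0080 / 5 = 35.2016
β = Cov / Var(R_m) = 60.8312 / 35.2016 = 1.7281
E(R) = R_f + β × MRP = 1.12% + 1.7281 × 3.15% = 6.56%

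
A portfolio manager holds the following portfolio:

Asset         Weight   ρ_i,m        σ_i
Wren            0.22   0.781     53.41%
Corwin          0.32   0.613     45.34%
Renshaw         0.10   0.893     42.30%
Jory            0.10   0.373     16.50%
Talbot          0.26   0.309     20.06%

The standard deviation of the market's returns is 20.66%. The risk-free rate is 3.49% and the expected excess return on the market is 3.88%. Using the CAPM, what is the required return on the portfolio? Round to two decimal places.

8.01%

β_Wren = 0.781 × 53.41% / 20.66% = 2.0190
β_Corwin = 0.613 × 45.34% / 20.66% = 1.3453
β_Renshaw = 0.893 × 42.30% / 20.66% = 1.8284
β_Jory = 0.373 × 16.50% / 20.66% = 0.2979
β_Talbot = 0.309 × 20.06% / 20.66% = 0.3000
β_P = Σ w_i β_i = 0.22×2.0190 + 0.32×1.3453 + 0.10×1.8284 + 0.10×0.2979 + 0.26×0.3000 = 1.1653
E(R_P) = R_f + β_P × MRP = 3.49% + 1.1653 × 3.88% = 8.01%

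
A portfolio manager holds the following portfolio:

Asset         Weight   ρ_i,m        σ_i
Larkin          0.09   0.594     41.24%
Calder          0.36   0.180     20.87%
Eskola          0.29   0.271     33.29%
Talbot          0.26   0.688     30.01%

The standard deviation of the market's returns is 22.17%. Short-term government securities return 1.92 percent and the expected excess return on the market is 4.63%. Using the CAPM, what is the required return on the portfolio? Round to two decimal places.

4.33%

β_Larkin = 0.594 × 41.24% / 22.17% = 1.1049
β_Calder = 0.180 × 20.87% / 22.17% = 0.1694
β_Eskola = 0.271 × 33.29% / 22.17% = 0.4069
β_Talbot = 0.688 × 30.01% / 22.17% = 0.9313
β_P = Σ w_i β_i = 0.09×1.1049 + 0.36×0.1694 + 0.29×0.4069 + 0.26×0.9313 = 0.5206
E(R_P) = R_f + β_P × MRP = 1.92% + 0.5206 × 4.63% = 4.33%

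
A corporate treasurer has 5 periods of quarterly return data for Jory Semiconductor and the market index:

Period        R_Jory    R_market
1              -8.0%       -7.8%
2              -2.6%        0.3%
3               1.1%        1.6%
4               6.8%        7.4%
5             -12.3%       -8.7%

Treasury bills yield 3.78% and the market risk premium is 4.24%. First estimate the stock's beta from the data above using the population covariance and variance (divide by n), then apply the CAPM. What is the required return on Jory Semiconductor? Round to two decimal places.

Mean R_i = (-8.0 − 2.6 + 1.1 + 6.8 − 12.3) / 5 = -3.0000%
Mean R_m = (-7.8 + 0.3 + 1.6 + 7.4 − 8.7) / 5 = -1.4400%
Σ(R_i − R̄_i)(R_m − R̄_m) = 199.1100  ⇒  Cov = 199.1100 / 5 = 39.8220
Σ(R_m − R̄_m)² = 183.5720  ⇒  Var(R_m) = 183.5720 / 5 = 36.7144
β = Cov / Var(R_m) = 39.8220 / 36.7144 = 1.0846
E(R) = R_f + β × MRP = 3.78% + 1.0846 × 4.24% = 8.38%

8.38%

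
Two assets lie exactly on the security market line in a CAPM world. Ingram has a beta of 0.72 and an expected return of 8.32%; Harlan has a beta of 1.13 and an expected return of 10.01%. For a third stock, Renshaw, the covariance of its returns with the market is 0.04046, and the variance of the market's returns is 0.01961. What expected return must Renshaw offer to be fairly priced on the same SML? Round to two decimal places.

13.86%

MRP = (10.01% − 8.32%) / (1.13 − 0.72) = 4.1220%
R_f = 8.32% − 0.72 × 4.1220% = 5.3522%
β_Renshaw = Cov / Var(R_m) = 0.04046 / 0.01961 = 2.0632
E(R_Renshaw) = R_f + β × MRP = 5.3522% + 2.0632 × 4.1220% = 13.86%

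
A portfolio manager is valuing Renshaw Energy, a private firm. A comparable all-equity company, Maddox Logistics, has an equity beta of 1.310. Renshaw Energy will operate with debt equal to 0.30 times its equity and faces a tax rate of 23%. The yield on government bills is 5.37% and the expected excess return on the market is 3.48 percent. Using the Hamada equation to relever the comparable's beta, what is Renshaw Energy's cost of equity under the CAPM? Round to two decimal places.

10.98%

β_L = β_U × [1 + (1 − t)(D/E)] = 1.310 × [1 + (1 − 0.23) × 0.30]
    = 1.310 × [1 + 0.77 × 0.30] = 1.310 × 1.2310 = 1.6126
E(R) = R_f + β_L × MRP = 5.37% + 1.6126 × 3.48% = 10.98%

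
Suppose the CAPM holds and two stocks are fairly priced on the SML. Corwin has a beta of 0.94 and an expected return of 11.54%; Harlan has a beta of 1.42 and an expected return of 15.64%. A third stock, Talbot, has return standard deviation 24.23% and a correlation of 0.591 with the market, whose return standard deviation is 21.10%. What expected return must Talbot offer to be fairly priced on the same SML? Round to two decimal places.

9.31%

MRP = (15.64% − 11.54%) / (1.42 − 0.94) = 8.5417%
R_f = 11.54% − 0.94 × 8.5417% = 3.5108%
β_Talbot = ρ·σ_i/σ_m = 0.591 × 24.23 / 21.10 = 0.6787
E(R_Talbot) = R_f + β × MRP = 3.5108% + 0.6787 × 8.5417% = 9.31%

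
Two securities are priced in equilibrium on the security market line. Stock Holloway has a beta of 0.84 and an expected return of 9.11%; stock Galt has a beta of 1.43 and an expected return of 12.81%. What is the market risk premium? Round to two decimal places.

6.27%

Both satisfy E(R) = R_f + β·MRP, so the slope of the SML is
MRP = (12.81% − 9.11%) / (1.43 − 0.84) = 3.70% / 0.59 = 6.2712%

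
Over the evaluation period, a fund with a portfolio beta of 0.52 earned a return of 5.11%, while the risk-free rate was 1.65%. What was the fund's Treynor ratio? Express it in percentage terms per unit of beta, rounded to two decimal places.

Treynor = (R_P − R_f) / β_P = (5.11% − 1.65%) / 0.5200 = 3.46% / 0.5200 = 6.65%

6.65%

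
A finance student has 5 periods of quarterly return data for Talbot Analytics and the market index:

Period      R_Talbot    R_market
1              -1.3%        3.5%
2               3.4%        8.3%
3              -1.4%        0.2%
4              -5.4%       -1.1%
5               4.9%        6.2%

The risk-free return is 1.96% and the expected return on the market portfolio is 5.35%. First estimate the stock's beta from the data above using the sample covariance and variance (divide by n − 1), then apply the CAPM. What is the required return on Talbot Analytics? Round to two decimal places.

Mean R_i = (-1.3 + 3.4 − 1.4 − 5.4 + 4.9) / 5 = 0.0400%
Mean R_m = (3.5 + 8.3 + 0.2 − 1.1 + 6.2) / 5 = 3.4200%
Σ(R_i − R̄_i)(R_m − R̄_m) = 59.0260  ⇒  Cov = 59.0260 / 4 = 14.7565
Σ(R_m − R̄_m)² = 62.3480  ⇒  Var(R_m) = 62.3480 / 4 = 15.5870
β = Cov / Var(R_m) = 14.7565 / 15.5870 = 0.9467
MRP = 5.35% − 1.96% = 3.39%
E(R) = R_f + β × MRP = 1.96% + 0.9467 × 3.39% = 5.17%

5.17%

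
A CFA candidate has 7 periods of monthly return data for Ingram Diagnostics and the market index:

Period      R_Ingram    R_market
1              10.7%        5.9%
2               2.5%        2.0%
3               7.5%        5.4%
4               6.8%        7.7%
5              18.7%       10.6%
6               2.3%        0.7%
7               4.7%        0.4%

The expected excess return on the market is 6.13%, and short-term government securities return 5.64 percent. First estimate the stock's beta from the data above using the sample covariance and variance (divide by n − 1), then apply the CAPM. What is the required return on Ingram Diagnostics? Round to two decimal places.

Mean R_i = (10.7 + 2.5 + 7.5 + 6.8 + 18.7 + 2.3 + 4.7) / 7 = 7.6000%
Mean R_m = (5.9 + 2.0 + 5.4 + 7.7 + 10.6 + 0.7 + 0.4) / 7 = 4.6714%
Σ(R_i − R̄_i)(R_m − R̄_m) = 114.1800  ⇒  Cov = 114.1800 / 6 = 19.0300
Σ(R_m − R̄_m)² = 87.5143  ⇒  Var(R_m) = 87.5143 / 6 = 14.5857
β = Cov / Var(R_m) = 19.0300 / 14.5857 = 1.3047
E(R) = R_f + β × MRP = 5.64% + 1.3047 × 6.13% = 13.64%

13.64%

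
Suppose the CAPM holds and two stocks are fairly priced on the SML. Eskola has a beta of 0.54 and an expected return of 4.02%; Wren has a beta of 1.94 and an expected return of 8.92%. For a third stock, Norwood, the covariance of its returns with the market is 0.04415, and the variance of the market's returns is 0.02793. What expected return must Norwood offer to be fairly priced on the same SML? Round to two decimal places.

MRP = (8.92% − 4.02%) / (1.94 − 0.54) = 3.5000%
R_f = 4.02% − 0.54 × 3.5000% = 2.1300%
β_Norwood = Cov / Var(R_m) = 0.04415 / 0.02793 = 1.5807
E(R_Norwood) = R_f + β × MRP = 2.1300% + 1.5807 × 3.5000% = 7.66%

7.66%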